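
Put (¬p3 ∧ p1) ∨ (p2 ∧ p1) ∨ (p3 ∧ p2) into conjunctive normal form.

(¬p3 ∨ p2) ∧ (p1 ∨ p2) ∧ (p1 ∨ p3)

(¬p3 ∧ p1) ∨ (p2 ∧ p1) ∨ (p3 ∧ p2)
≡ (¬p3 ∨ p2 ∨ p3) ∧ (¬p3 ∨ p2 ∨ p2) ∧ (¬p3 ∨ p1 ∨ p3) ∧ (¬p3 ∨ p1 ∨ p2) ∧ (p1 ∨ p2 ∨ p3) ∧ (p1 ∨ p2 ∨ p2) ∧ (p1 ∨ p1 ∨ p3) ∧ (p1 ∨ p1 ∨ p2)   [distribute ∨ over ∧]
≡ (¬p3 ∨ p2) ∧ (p1 ∨ p2) ∧ (p1 ∨ p3)   [simplify]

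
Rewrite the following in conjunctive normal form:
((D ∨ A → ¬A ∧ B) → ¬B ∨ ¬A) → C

(¬A ∨ C) ∧ (B ∨ C) ∧ (A ∨ C)

((D ∨ A → ¬A ∧ B) → ¬B ∨ ¬A) → C
= ¬((D ∨ A → ¬A ∧ B) → ¬B ∨ ¬A) ∨ C   [eliminate →]
= ¬(¬(D ∨ A → ¬A ∧ B) ∨ ¬B ∨ ¬A) ∨ C   [eliminate →]
= ¬(¬(¬(D ∨ A) ∨ ¬A ∧ B) ∨ ¬B ∨ ¬A) ∨ C   [eliminate →]
= ¬¬(¬(D ∨ A) ∨ ¬A ∧ B) ∧ ¬¬B ∧ ¬¬A ∨ C   [De Morgan]
= (¬(D ∨ A) ∨ ¬A ∧ B) ∧ ¬¬B ∧ ¬¬A ∨ C   [double negation]
= (¬D ∧ ¬A ∨ ¬A ∧ B) ∧ ¬¬B ∧ ¬¬A ∨ C   [De Morgan]
= (¬D ∧ ¬A ∨ ¬A ∧ B) ∧ B ∧ ¬¬A ∨ C   [double negation]
= (¬D ∧ ¬A ∨ ¬A ∧ B) ∧ B ∧ A ∨ C   [double negation]
= (¬D ∨ ¬A ∨ C) ∧ (¬D ∨ B ∨ C) ∧ (¬A ∨ ¬A ∨ C) ∧ (¬A ∨ B ∨ C) ∧ (B ∨ C) ∧ (A ∨ C)   [distribute ∨ over ∧]
= (¬A ∨ C) ∧ (B ∨ C) ∧ (A ∨ C)   [simplify]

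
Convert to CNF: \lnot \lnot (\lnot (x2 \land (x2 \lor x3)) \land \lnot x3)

\lnot \lnot (\lnot (x2 \land (x2 \lor x3)) \land \lnot x3)
≡ \lnot (x2 \land (x2 \lor x3)) \land \lnot x3
≡ (\lnot x2 \lor \lnot (x2 \lor x3)) \land \lnot x3
≡ (\lnot x2 \lor \lnot x2 \land \lnot x3) \land \lnot x3
≡ (\lnot x2 \lor \lnot x2) \land (\lnot x2 \lor \lnot x3) \land \lnot x3
≡ \lnot x2 \land \lnot x3

\lnot x2 \land \lnot x3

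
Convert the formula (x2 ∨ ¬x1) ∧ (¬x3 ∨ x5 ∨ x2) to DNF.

(x2 ∨ ¬x1) ∧ (¬x3 ∨ x5 ∨ x2)
⇔ (x2 ∧ ¬x3) ∨ (x2 ∧ x5) ∨ (x2 ∧ x2) ∨ (¬x1 ∧ ¬x3) ∨ (¬x1 ∧ x5) ∨ (¬x1 ∧ x2)   — distribute ∧ over ∨
⇔ x2 ∨ (¬x1 ∧ ¬x3) ∨ (¬x1 ∧ x5)   — simplify

x2 ∨ (¬x1 ∧ ¬x3) ∨ (¬x1 ∧ x5)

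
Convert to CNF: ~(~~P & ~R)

~P | R

~(~~P & ~R)
⇔ ~~~P | ~~R   [De Morgan]
⇔ ~P | ~~R   [double negation]
⇔ ~P | R   [double negation]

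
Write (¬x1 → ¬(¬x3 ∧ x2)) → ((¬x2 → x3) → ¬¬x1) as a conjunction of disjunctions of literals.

¬x3 ∨ x1

(¬x1 → ¬(¬x3 ∧ x2)) → ((¬x2 → x3) → ¬¬x1)
= ¬(¬x1 → ¬(¬x3 ∧ x2)) ∨ ((¬x2 → x3) → ¬¬x1)
= ¬(¬¬x1 ∨ ¬(¬x3 ∧ x2)) ∨ ((¬x2 → x3) → ¬¬x1)
= ¬(¬¬x1 ∨ ¬(¬x3 ∧ x2)) ∨ ¬(¬x2 → x3) ∨ ¬¬x1
= ¬(¬¬x1 ∨ ¬(¬x3 ∧ x2)) ∨ ¬(¬¬x2 ∨ x3) ∨ ¬¬x1
= (¬¬¬x1 ∧ ¬¬(¬x3 ∧ x2)) ∨ ¬(¬¬x2 ∨ x3) ∨ ¬¬x1
= (¬x1 ∧ ¬¬(¬x3 ∧ x2)) ∨ ¬(¬¬x2 ∨ x3) ∨ ¬¬x1
= (¬x1 ∧ ¬x3 ∧ x2) ∨ ¬(¬¬x2 ∨ x3) ∨ ¬¬x1
= (¬x1 ∧ ¬x3 ∧ x2) ∨ (¬¬¬x2 ∧ ¬x3) ∨ ¬¬x1
= (¬x1 ∧ ¬x3 ∧ x2) ∨ (¬x2 ∧ ¬x3) ∨ ¬¬x1
= (¬x1 ∧ ¬x3 ∧ x2) ∨ (¬x2 ∧ ¬x3) ∨ x1
= (¬x1 ∨ ¬x2 ∨ x1) ∧ (¬x1 ∨ ¬x3 ∨ x1) ∧ (¬x3 ∨ ¬x2 ∨ x1) ∧ (¬x3 ∨ ¬x3 ∨ x1) ∧ (x2 ∨ ¬x2 ∨ x1) ∧ (x2 ∨ ¬x3 ∨ x1)
= ¬x3 ∨ x1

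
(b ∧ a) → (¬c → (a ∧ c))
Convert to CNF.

¬b ∨ ¬a ∨ c

(b ∧ a) → (¬c → (a ∧ c))
= ¬(b ∧ a) ∨ (¬c → (a ∧ c))   — eliminate →
= ¬(b ∧ a) ∨ ¬¬c ∨ (a ∧ c)   — eliminate →
= ¬b ∨ ¬a ∨ ¬¬c ∨ (a ∧ c)   — De Morgan
= ¬b ∨ ¬a ∨ c ∨ (a ∧ c)   — double negation
= (¬b ∨ ¬a ∨ c ∨ a) ∧ (¬b ∨ ¬a ∨ c ∨ c)   — distribute ∨ over ∧
= ¬b ∨ ¬a ∨ c   — simplify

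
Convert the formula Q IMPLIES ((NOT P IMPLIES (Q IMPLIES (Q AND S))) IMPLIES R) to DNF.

Q IMPLIES ((NOT P IMPLIES (Q IMPLIES (Q AND S))) IMPLIES R)
≡ NOT Q OR ((NOT P IMPLIES (Q IMPLIES (Q AND S))) IMPLIES R)   [eliminate IMPLIES]
≡ NOT Q OR NOT (NOT P IMPLIES (Q IMPLIES (Q AND S))) OR R   [eliminate IMPLIES]
≡ NOT Q OR NOT (NOT NOT P OR (Q IMPLIES (Q AND S))) OR R   [eliminate IMPLIES]
≡ NOT Q OR NOT (NOT NOT P OR NOT Q OR (Q AND S)) OR R   [eliminate IMPLIES]
≡ NOT Q OR (NOT NOT NOT P AND NOT NOT Q AND NOT (Q AND S)) OR R   [De Morgan]
≡ NOT Q OR (NOT P AND NOT NOT Q AND NOT (Q AND S)) OR R   [double negation]
≡ NOT Q OR (NOT P AND Q AND NOT (Q AND S)) OR R   [double negation]
≡ NOT Q OR (NOT P AND Q AND (NOT Q OR NOT S)) OR R   [De Morgan]
≡ NOT Q OR (NOT P AND Q AND NOT Q) OR (NOT P AND Q AND NOT S) OR R   [distribute AND over OR]
≡ NOT Q OR (NOT P AND Q AND NOT S) OR R   [simplify]

NOT Q OR (NOT P AND Q AND NOT S) OR R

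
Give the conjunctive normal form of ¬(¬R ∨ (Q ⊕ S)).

R ∧ (¬Q ∨ S) ∧ (¬S ∨ Q)

¬(¬R ∨ (Q ⊕ S))
= ¬(¬R ∨ ((Q ∨ S) ∧ ¬(Q ∧ S)))   (expand ⊕)
= ¬¬R ∧ ¬((Q ∨ S) ∧ ¬(Q ∧ S))   (De Morgan)
= R ∧ ¬((Q ∨ S) ∧ ¬(Q ∧ S))   (double negation)
= R ∧ (¬(Q ∨ S) ∨ ¬¬(Q ∧ S))   (De Morgan)
= R ∧ ((¬Q ∧ ¬S) ∨ ¬¬(Q ∧ S))   (De Morgan)
= R ∧ ((¬Q ∧ ¬S) ∨ (Q ∧ S))   (double negation)
= R ∧ (¬Q ∨ Q) ∧ (¬Q ∨ S) ∧ (¬S ∨ Q) ∧ (¬S ∨ S)   (distribute ∨ over ∧)
= R ∧ (¬Q ∨ S) ∧ (¬S ∨ Q)   (simplify)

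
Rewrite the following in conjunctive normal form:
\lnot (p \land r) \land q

\lnot (p \land r) \land q
≡ (\lnot p \lor \lnot r) \land q   [De Morgan]

(\lnot p \lor \lnot r) \land q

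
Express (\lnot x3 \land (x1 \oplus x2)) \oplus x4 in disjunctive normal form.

(\lnot x3 \land x1 \land \lnot x2 \land \lnot x4) \lor (\lnot x3 \land \lnot x1 \land x2 \land \lnot x4) \lor (x3 \land x4) \lor (\lnot x1 \land \lnot x2 \land x4) \lor (x2 \land x1 \land x4)

(\lnot x3 \land (x1 \oplus x2)) \oplus x4
≡ (\lnot x3 \land (x1 \oplus x2) \land \lnot x4) \lor (\lnot (\lnot x3 \land (x1 \oplus x2)) \land x4)   [expand \oplus]
≡ (\lnot x3 \land ((x1 \land \lnot x2) \lor (\lnot x1 \land x2)) \land \lnot x4) \lor (\lnot (\lnot x3 \land (x1 \oplus x2)) \land x4)   [expand \oplus]
≡ (\lnot x3 \land ((x1 \land \lnot x2) \lor (\lnot x1 \land x2)) \land \lnot x4) \lor (\lnot (\lnot x3 \land ((x1 \land \lnot x2) \lor (\lnot x1 \land x2))) \land x4)   [expand \oplus]
≡ (\lnot x3 \land ((x1 \land \lnot x2) \lor (\lnot x1 \land x2)) \land \lnot x4) \lor ((\lnot \lnot x3 \lor \lnot ((x1 \land \lnot x2) \lor (\lnot x1 \land x2))) \land x4)   [De Morgan]
≡ (\lnot x3 \land ((x1 \land \lnot x2) \lor (\lnot x1 \land x2)) \land \lnot x4) \lor ((x3 \lor \lnot ((x1 \land \lnot x2) \lor (\lnot x1 \land x2))) \land x4)   [double negation]
≡ (\lnot x3 \land ((x1 \land \lnot x2) \lor (\lnot x1 \land x2)) \land \lnot x4) \lor ((x3 \lor (\lnot (x1 \land \lnot x2) \land \lnot (\lnot x1 \land x2))) \land x4)   [De Morgan]
≡ (\lnot x3 \land ((x1 \land \lnot x2) \lor (\lnot x1 \land x2)) \land \lnot x4) \lor ((x3 \lor ((\lnot x1 \lor \lnot \lnot x2) \land \lnot (\lnot x1 \land x2))) \land x4)   [De Morgan]
≡ (\lnot x3 \land ((x1 \land \lnot x2) \lor (\lnot x1 \land x2)) \land \lnot x4) \lor ((x3 \lor ((\lnot x1 \lor x2) \land \lnot (\lnot x1 \land x2))) \land x4)   [double negation]
≡ (\lnot x3 \land ((x1 \land \lnot x2) \lor (\lnot x1 \land x2)) \land \lnot x4) \lor ((x3 \lor ((\lnot x1 \lor x2) \land (\lnot \lnot x1 \lor \lnot x2))) \land x4)   [De Morgan]
≡ (\lnot x3 \land ((x1 \land \lnot x2) \lor (\lnot x1 \land x2)) \land \lnot x4) \lor ((x3 \lor ((\lnot x1 \lor x2) \land (x1 \lor \lnot x2))) \land x4)   [double negation]
≡ (\lnot x3 \land x1 \land \lnot x2 \land \lnot x4) \lor (\lnot x3 \land \lnot x1 \land x2 \land \lnot x4) \lor (x3 \land x4) \lor (\lnot x1 \land x1 \land x4) \lor (\lnot x1 \land \lnot x2 \land x4) \lor (x2 \land x1 \land x4) \lor (x2 \land \lnot x2 \land x4)   [distribute \land over \lor]
≡ (\lnot x3 \land x1 \land \lnot x2 \land \lnot x4) \lor (\lnot x3 \land \lnot x1 \land x2 \land \lnot x4) \lor (x3 \land x4) \lor (\lnot x1 \land \lnot x2 \land x4) \lor (x2 \land x1 \land x4)   [simplify]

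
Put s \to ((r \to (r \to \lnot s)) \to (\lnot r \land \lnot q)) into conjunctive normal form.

\lnot s \lor r \lor \lnot q

s \to ((r \to (r \to \lnot s)) \to (\lnot r \land \lnot q))
≡ \lnot s \lor ((r \to (r \to \lnot s)) \to (\lnot r \land \lnot q))   [eliminate \to]
≡ \lnot s \lor \lnot (r \to (r \to \lnot s)) \lor (\lnot r \land \lnot q)   [eliminate \to]
≡ \lnot s \lor \lnot (\lnot r \lor (r \to \lnot s)) \lor (\lnot r \land \lnot q)   [eliminate \to]
≡ \lnot s \lor \lnot (\lnot r \lor \lnot r \lor \lnot s) \lor (\lnot r \land \lnot q)   [eliminate \to]
≡ \lnot s \lor (\lnot \lnot r \land \lnot \lnot r \land \lnot \lnot s) \lor (\lnot r \land \lnot q)   [De Morgan]
≡ \lnot s \lor (r \land \lnot \lnot r \land \lnot \lnot s) \lor (\lnot r \land \lnot q)   [double negation]
≡ \lnot s \lor (r \land r \land \lnot \lnot s) \lor (\lnot r \land \lnot q)   [double negation]
≡ \lnot s \lor (r \land r \land s) \lor (\lnot r \land \lnot q)   [double negation]
≡ (\lnot s \lor r \lor \lnot r) \land (\lnot s \lor r \lor \lnot q) \land (\lnot s \lor r \lor \lnot r) \land (\lnot s \lor r \lor \lnot q) \land (\lnot s \lor s \lor \lnot r) \land (\lnot s \lor s \lor \lnot q)   [distribute \lor over \land]
≡ \lnot s \lor r \lor \lnot q   [simplify]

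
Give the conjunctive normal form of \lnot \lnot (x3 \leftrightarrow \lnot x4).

\lnot \lnot (x3 \leftrightarrow \lnot x4)
⇔ \lnot \lnot ((x3 \to \lnot x4) \land (\lnot x4 \to x3))   — eliminate \leftrightarrow
⇔ \lnot \lnot ((\lnot x3 \lor \lnot x4) \land (\lnot x4 \to x3))   — eliminate \to
⇔ \lnot \lnot ((\lnot x3 \lor \lnot x4) \land (\lnot \lnot x4 \lor x3))   — eliminate \to
⇔ (\lnot x3 \lor \lnot x4) \land (\lnot \lnot x4 \lor x3)   — double negation
⇔ (\lnot x3 \lor \lnot x4) \land (x4 \lor x3)   — double negation

(\lnot x3 \lor \lnot x4) \land (x4 \lor x3)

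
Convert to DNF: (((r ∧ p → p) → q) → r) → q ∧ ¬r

q ∧ ¬r

(((r ∧ p → p) → q) → r) → q ∧ ¬r
= ¬(((r ∧ p → p) → q) → r) ∨ q ∧ ¬r   [eliminate →]
= ¬(¬((r ∧ p → p) → q) ∨ r) ∨ q ∧ ¬r   [eliminate →]
= ¬(¬(¬(r ∧ p → p) ∨ q) ∨ r) ∨ q ∧ ¬r   [eliminate →]
= ¬(¬(¬(¬(r ∧ p) ∨ p) ∨ q) ∨ r) ∨ q ∧ ¬r   [eliminate →]
= ¬¬(¬(¬(r ∧ p) ∨ p) ∨ q) ∧ ¬r ∨ q ∧ ¬r   [De Morgan]
= (¬(¬(r ∧ p) ∨ p) ∨ q) ∧ ¬r ∨ q ∧ ¬r   [double negation]
= (¬¬(r ∧ p) ∧ ¬p ∨ q) ∧ ¬r ∨ q ∧ ¬r   [De Morgan]
= (r ∧ p ∧ ¬p ∨ q) ∧ ¬r ∨ q ∧ ¬r   [double negation]
= r ∧ p ∧ ¬p ∧ ¬r ∨ q ∧ ¬r ∨ q ∧ ¬r   [distribute ∧ over ∨]
= q ∧ ¬r   [simplify]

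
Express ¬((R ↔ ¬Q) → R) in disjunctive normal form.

¬R ∧ Q

¬((R ↔ ¬Q) → R)
= ¬(¬(R ↔ ¬Q) ∨ R)   [eliminate →]
= ¬(¬((R → ¬Q) ∧ (¬Q → R)) ∨ R)   [eliminate ↔]
= ¬(¬((¬R ∨ ¬Q) ∧ (¬Q → R)) ∨ R)   [eliminate →]
= ¬(¬((¬R ∨ ¬Q) ∧ (¬¬Q ∨ R)) ∨ R)   [eliminate →]
= ¬¬((¬R ∨ ¬Q) ∧ (¬¬Q ∨ R)) ∧ ¬R   [De Morgan]
= (¬R ∨ ¬Q) ∧ (¬¬Q ∨ R) ∧ ¬R   [double negation]
= (¬R ∨ ¬Q) ∧ (Q ∨ R) ∧ ¬R   [double negation]
= (¬R ∧ Q ∧ ¬R) ∨ (¬R ∧ R ∧ ¬R) ∨ (¬Q ∧ Q ∧ ¬R) ∨ (¬Q ∧ R ∧ ¬R)   [distribute ∧ over ∨]
= ¬R ∧ Q   [simplify]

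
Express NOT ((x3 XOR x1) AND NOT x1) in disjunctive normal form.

(NOT x3 AND NOT x1) OR x1

NOT ((x3 XOR x1) AND NOT x1)
⇔ NOT (((x3 AND NOT x1) OR (NOT x3 AND x1)) AND NOT x1)   (expand XOR)
⇔ NOT ((x3 AND NOT x1) OR (NOT x3 AND x1)) OR NOT NOT x1   (De Morgan)
⇔ (NOT (x3 AND NOT x1) AND NOT (NOT x3 AND x1)) OR NOT NOT x1   (De Morgan)
⇔ ((NOT x3 OR NOT NOT x1) AND NOT (NOT x3 AND x1)) OR NOT NOT x1   (De Morgan)
⇔ ((NOT x3 OR x1) AND NOT (NOT x3 AND x1)) OR NOT NOT x1   (double negation)
⇔ ((NOT x3 OR x1) AND (NOT NOT x3 OR NOT x1)) OR NOT NOT x1   (De Morgan)
⇔ ((NOT x3 OR x1) AND (x3 OR NOT x1)) OR NOT NOT x1   (double negation)
⇔ ((NOT x3 OR x1) AND (x3 OR NOT x1)) OR x1   (double negation)
⇔ (NOT x3 AND x3) OR (NOT x3 AND NOT x1) OR (x1 AND x3) OR (x1 AND NOT x1) OR x1   (distribute AND over OR)
⇔ (NOT x3 AND NOT x1) OR x1   (simplify)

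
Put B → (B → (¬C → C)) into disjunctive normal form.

B → (B → (¬C → C))
≡ ¬B ∨ (B → (¬C → C))   [eliminate →]
≡ ¬B ∨ ¬B ∨ (¬C → C)   [eliminate →]
≡ ¬B ∨ ¬B ∨ ¬¬C ∨ C   [eliminate →]
≡ ¬B ∨ ¬B ∨ C ∨ C   [double negation]
≡ ¬B ∨ C   [simplify]

¬B ∨ C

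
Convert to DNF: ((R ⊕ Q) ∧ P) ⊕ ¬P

((R ⊕ Q) ∧ P) ⊕ ¬P
≡ ((R ⊕ Q) ∧ P ∧ ¬¬P) ∨ (¬((R ⊕ Q) ∧ P) ∧ ¬P)   [expand ⊕]
≡ (((R ∧ ¬Q) ∨ (¬R ∧ Q)) ∧ P ∧ ¬¬P) ∨ (¬((R ⊕ Q) ∧ P) ∧ ¬P)   [expand ⊕]
≡ (((R ∧ ¬Q) ∨ (¬R ∧ Q)) ∧ P ∧ ¬¬P) ∨ (¬(((R ∧ ¬Q) ∨ (¬R ∧ Q)) ∧ P) ∧ ¬P)   [expand ⊕]
≡ (((R ∧ ¬Q) ∨ (¬R ∧ Q)) ∧ P ∧ P) ∨ (¬(((R ∧ ¬Q) ∨ (¬R ∧ Q)) ∧ P) ∧ ¬P)   [double negation]
≡ (((R ∧ ¬Q) ∨ (¬R ∧ Q)) ∧ P ∧ P) ∨ ((¬((R ∧ ¬Q) ∨ (¬R ∧ Q)) ∨ ¬P) ∧ ¬P)   [De Morgan]
≡ (((R ∧ ¬Q) ∨ (¬R ∧ Q)) ∧ P ∧ P) ∨ (((¬(R ∧ ¬Q) ∧ ¬(¬R ∧ Q)) ∨ ¬P) ∧ ¬P)   [De Morgan]
≡ (((R ∧ ¬Q) ∨ (¬R ∧ Q)) ∧ P ∧ P) ∨ ((((¬R ∨ ¬¬Q) ∧ ¬(¬R ∧ Q)) ∨ ¬P) ∧ ¬P)   [De Morgan]
≡ (((R ∧ ¬Q) ∨ (¬R ∧ Q)) ∧ P ∧ P) ∨ ((((¬R ∨ Q) ∧ ¬(¬R ∧ Q)) ∨ ¬P) ∧ ¬P)   [double negation]
≡ (((R ∧ ¬Q) ∨ (¬R ∧ Q)) ∧ P ∧ P) ∨ ((((¬R ∨ Q) ∧ (¬¬R ∨ ¬Q)) ∨ ¬P) ∧ ¬P)   [De Morgan]
≡ (((R ∧ ¬Q) ∨ (¬R ∧ Q)) ∧ P ∧ P) ∨ ((((¬R ∨ Q) ∧ (R ∨ ¬Q)) ∨ ¬P) ∧ ¬P)   [double negation]
≡ (R ∧ ¬Q ∧ P ∧ P) ∨ (¬R ∧ Q ∧ P ∧ P) ∨ (¬R ∧ R ∧ ¬P) ∨ (¬R ∧ ¬Q ∧ ¬P) ∨ (Q ∧ R ∧ ¬P) ∨ (Q ∧ ¬Q ∧ ¬P) ∨ (¬P ∧ ¬P)   [distribute ∧ over ∨]
≡ (R ∧ ¬Q ∧ P) ∨ (¬R ∧ Q ∧ P) ∨ ¬P   [simplify]

(R ∧ ¬Q ∧ P) ∨ (¬R ∧ Q ∧ P) ∨ ¬P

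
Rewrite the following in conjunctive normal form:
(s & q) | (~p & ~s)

(s & q) | (~p & ~s)
= (s | ~p) & (s | ~s) & (q | ~p) & (q | ~s)   [distribute | over &]
= (s | ~p) & (q | ~p) & (q | ~s)   [simplify]

(s | ~p) & (q | ~p) & (q | ~s)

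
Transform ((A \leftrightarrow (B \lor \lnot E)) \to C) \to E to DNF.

(B \land A \land \lnot C) \lor (\lnot E \land A \land \lnot C) \lor E

((A \leftrightarrow (B \lor \lnot E)) \to C) \to E
≡ \lnot ((A \leftrightarrow (B \lor \lnot E)) \to C) \lor E   [eliminate \to]
≡ \lnot (\lnot (A \leftrightarrow (B \lor \lnot E)) \lor C) \lor E   [eliminate \to]
≡ \lnot (\lnot ((A \to (B \lor \lnot E)) \land ((B \lor \lnot E) \to A)) \lor C) \lor E   [eliminate \leftrightarrow]
≡ \lnot (\lnot ((\lnot A \lor B \lor \lnot E) \land ((B \lor \lnot E) \to A)) \lor C) \lor E   [eliminate \to]
≡ \lnot (\lnot ((\lnot A \lor B \lor \lnot E) \land (\lnot (B \lor \lnot E) \lor A)) \lor C) \lor E   [eliminate \to]
≡ (\lnot \lnot ((\lnot A \lor B \lor \lnot E) \land (\lnot (B \lor \lnot E) \lor A)) \land \lnot C) \lor E   [De Morgan]
≡ ((\lnot A \lor B \lor \lnot E) \land (\lnot (B \lor \lnot E) \lor A) \land \lnot C) \lor E   [double negation]
≡ ((\lnot A \lor B \lor \lnot E) \land ((\lnot B \land \lnot \lnot E) \lor A) \land \lnot C) \lor E   [De Morgan]
≡ ((\lnot A \lor B \lor \lnot E) \land ((\lnot B \land E) \lor A) \land \lnot C) \lor E   [double negation]
≡ (\lnot A \land \lnot B \land E \land \lnot C) \lor (\lnot A \land A \land \lnot C) \lor (B \land \lnot B \land E \land \lnot C) \lor (B \land A \land \lnot C) \lor (\lnot E \land \lnot B \land E \land \lnot C) \lor (\lnot E \land A \land \lnot C) \lor E   [distribute \land over \lor]
≡ (B \land A \land \lnot C) \lor (\lnot E \land A \land \lnot C) \lor E   [simplify]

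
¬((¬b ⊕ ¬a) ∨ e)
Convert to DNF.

(b ∧ a ∧ ¬e) ∨ (¬a ∧ ¬b ∧ ¬e)

¬((¬b ⊕ ¬a) ∨ e)
≡ ¬((¬b ∧ ¬¬a) ∨ (¬¬b ∧ ¬a) ∨ e)
≡ ¬(¬b ∧ ¬¬a) ∧ ¬(¬¬b ∧ ¬a) ∧ ¬e
≡ (¬¬b ∨ ¬¬¬a) ∧ ¬(¬¬b ∧ ¬a) ∧ ¬e
≡ (b ∨ ¬¬¬a) ∧ ¬(¬¬b ∧ ¬a) ∧ ¬e
≡ (b ∨ ¬a) ∧ ¬(¬¬b ∧ ¬a) ∧ ¬e
≡ (b ∨ ¬a) ∧ (¬¬¬b ∨ ¬¬a) ∧ ¬e
≡ (b ∨ ¬a) ∧ (¬b ∨ ¬¬a) ∧ ¬e
≡ (b ∨ ¬a) ∧ (¬b ∨ a) ∧ ¬e
≡ (b ∧ ¬b ∧ ¬e) ∨ (b ∧ a ∧ ¬e) ∨ (¬a ∧ ¬b ∧ ¬e) ∨ (¬a ∧ a ∧ ¬e)
≡ (b ∧ a ∧ ¬e) ∨ (¬a ∧ ¬b ∧ ¬e)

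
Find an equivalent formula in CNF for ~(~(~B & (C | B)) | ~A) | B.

~(~(~B & (C | B)) | ~A) | B
⇔ (~~(~B & (C | B)) & ~~A) | B   (De Morgan)
⇔ (~B & (C | B) & ~~A) | B   (double negation)
⇔ (~B & (C | B) & A) | B   (double negation)
⇔ (~B | B) & (C | B | B) & (A | B)   (distribute | over &)
⇔ (C | B) & (A | B)   (simplify)

(C | B) & (A | B)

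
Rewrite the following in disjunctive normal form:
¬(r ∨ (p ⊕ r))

¬r ∧ ¬p

¬(r ∨ (p ⊕ r))
= ¬(r ∨ (p ∧ ¬r) ∨ (¬p ∧ r))
= ¬r ∧ ¬(p ∧ ¬r) ∧ ¬(¬p ∧ r)
= ¬r ∧ (¬p ∨ ¬¬r) ∧ ¬(¬p ∧ r)
= ¬r ∧ (¬p ∨ r) ∧ ¬(¬p ∧ r)
= ¬r ∧ (¬p ∨ r) ∧ (¬¬p ∨ ¬r)
= ¬r ∧ (¬p ∨ r) ∧ (p ∨ ¬r)
= (¬r ∧ ¬p ∧ p) ∨ (¬r ∧ ¬p ∧ ¬r) ∨ (¬r ∧ r ∧ p) ∨ (¬r ∧ r ∧ ¬r)
= ¬r ∧ ¬p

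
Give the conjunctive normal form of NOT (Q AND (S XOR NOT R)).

(NOT Q OR NOT S OR NOT R) AND (NOT Q OR R OR S)

NOT (Q AND (S XOR NOT R))
= NOT (Q AND (S OR NOT R) AND NOT (S AND NOT R))   [expand XOR]
= NOT Q OR NOT (S OR NOT R) OR NOT NOT (S AND NOT R)   [De Morgan]
= NOT Q OR (NOT S AND NOT NOT R) OR NOT NOT (S AND NOT R)   [De Morgan]
= NOT Q OR (NOT S AND R) OR NOT NOT (S AND NOT R)   [double negation]
= NOT Q OR (NOT S AND R) OR (S AND NOT R)   [double negation]
= (NOT Q OR NOT S OR S) AND (NOT Q OR NOT S OR NOT R) AND (NOT Q OR R OR S) AND (NOT Q OR R OR NOT R)   [distribute OR over AND]
= (NOT Q OR NOT S OR NOT R) AND (NOT Q OR R OR S)   [simplify]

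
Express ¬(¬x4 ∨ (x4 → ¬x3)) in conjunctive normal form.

¬(¬x4 ∨ (x4 → ¬x3))
= ¬(¬x4 ∨ ¬x4 ∨ ¬x3)   — eliminate →
= ¬¬x4 ∧ ¬¬x4 ∧ ¬¬x3   — De Morgan
= x4 ∧ ¬¬x4 ∧ ¬¬x3   — double negation
= x4 ∧ x4 ∧ ¬¬x3   — double negation
= x4 ∧ x4 ∧ x3   — double negation
= x4 ∧ x3   — simplify

x4 ∧ x3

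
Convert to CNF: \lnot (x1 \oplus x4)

\lnot (x1 \oplus x4)
≡ \lnot ((x1 \lor x4) \land \lnot (x1 \land x4))   [expand \oplus]
≡ \lnot (x1 \lor x4) \lor \lnot \lnot (x1 \land x4)   [De Morgan]
≡ (\lnot x1 \land \lnot x4) \lor \lnot \lnot (x1 \land x4)   [De Morgan]
≡ (\lnot x1 \land \lnot x4) \lor (x1 \land x4)   [double negation]
≡ (\lnot x1 \lor x1) \land (\lnot x1 \lor x4) \land (\lnot x4 \lor x1) \land (\lnot x4 \lor x4)   [distribute \lor over \land]
≡ (\lnot x1 \lor x4) \land (\lnot x4 \lor x1)   [simplify]

(\lnot x1 \lor x4) \land (\lnot x4 \lor x1)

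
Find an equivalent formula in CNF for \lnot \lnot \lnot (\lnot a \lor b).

\lnot \lnot \lnot (\lnot a \lor b)
≡ \lnot (\lnot a \lor b)   [double negation]
≡ \lnot \lnot a \land \lnot b   [De Morgan]
≡ a \land \lnot b   [double negation]

a \land \lnot b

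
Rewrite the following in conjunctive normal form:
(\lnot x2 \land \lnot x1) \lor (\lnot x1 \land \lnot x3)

(\lnot x2 \land \lnot x1) \lor (\lnot x1 \land \lnot x3)
= (\lnot x2 \lor \lnot x1) \land (\lnot x2 \lor \lnot x3) \land (\lnot x1 \lor \lnot x1) \land (\lnot x1 \lor \lnot x3)   [distribute \lor over \land]
= (\lnot x2 \lor \lnot x3) \land \lnot x1   [simplify]

(\lnot x2 \lor \lnot x3) \land \lnot x1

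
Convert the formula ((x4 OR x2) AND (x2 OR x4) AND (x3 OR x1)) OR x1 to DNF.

((x4 OR x2) AND (x2 OR x4) AND (x3 OR x1)) OR x1
≡ (x4 AND x2 AND x3) OR (x4 AND x2 AND x1) OR (x4 AND x4 AND x3) OR (x4 AND x4 AND x1) OR (x2 AND x2 AND x3) OR (x2 AND x2 AND x1) OR (x2 AND x4 AND x3) OR (x2 AND x4 AND x1) OR x1   — distribute AND over OR
≡ (x4 AND x3) OR (x2 AND x3) OR x1   — simplify

(x4 AND x3) OR (x2 AND x3) OR x1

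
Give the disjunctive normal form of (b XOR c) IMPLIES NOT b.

(c AND b) OR NOT b

(b XOR c) IMPLIES NOT b
⇔ NOT (b XOR c) OR NOT b   [eliminate IMPLIES]
⇔ NOT ((b AND NOT c) OR (NOT b AND c)) OR NOT b   [expand XOR]
⇔ (NOT (b AND NOT c) AND NOT (NOT b AND c)) OR NOT b   [De Morgan]
⇔ ((NOT b OR NOT NOT c) AND NOT (NOT b AND c)) OR NOT b   [De Morgan]
⇔ ((NOT b OR c) AND NOT (NOT b AND c)) OR NOT b   [double negation]
⇔ ((NOT b OR c) AND (NOT NOT b OR NOT c)) OR NOT b   [De Morgan]
⇔ ((NOT b OR c) AND (b OR NOT c)) OR NOT b   [double negation]
⇔ (NOT b AND b) OR (NOT b AND NOT c) OR (c AND b) OR (c AND NOT c) OR NOT b   [distribute AND over OR]
⇔ (c AND b) OR NOT b   [simplify]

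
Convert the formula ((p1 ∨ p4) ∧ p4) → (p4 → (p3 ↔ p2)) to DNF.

((p1 ∨ p4) ∧ p4) → (p4 → (p3 ↔ p2))
⇔ ¬((p1 ∨ p4) ∧ p4) ∨ (p4 → (p3 ↔ p2))   — eliminate →
⇔ ¬((p1 ∨ p4) ∧ p4) ∨ ¬p4 ∨ (p3 ↔ p2)   — eliminate →
⇔ ¬((p1 ∨ p4) ∧ p4) ∨ ¬p4 ∨ ((p3 → p2) ∧ (p2 → p3))   — eliminate ↔
⇔ ¬((p1 ∨ p4) ∧ p4) ∨ ¬p4 ∨ ((¬p3 ∨ p2) ∧ (p2 → p3))   — eliminate →
⇔ ¬((p1 ∨ p4) ∧ p4) ∨ ¬p4 ∨ ((¬p3 ∨ p2) ∧ (¬p2 ∨ p3))   — eliminate →
⇔ ¬(p1 ∨ p4) ∨ ¬p4 ∨ ¬p4 ∨ ((¬p3 ∨ p2) ∧ (¬p2 ∨ p3))   — De Morgan
⇔ (¬p1 ∧ ¬p4) ∨ ¬p4 ∨ ¬p4 ∨ ((¬p3 ∨ p2) ∧ (¬p2 ∨ p3))   — De Morgan
⇔ (¬p1 ∧ ¬p4) ∨ ¬p4 ∨ ¬p4 ∨ (¬p3 ∧ ¬p2) ∨ (¬p3 ∧ p3) ∨ (p2 ∧ ¬p2) ∨ (p2 ∧ p3)   — distribute ∧ over ∨
⇔ ¬p4 ∨ (¬p3 ∧ ¬p2) ∨ (p2 ∧ p3)   — simplify

¬p4 ∨ (¬p3 ∧ ¬p2) ∨ (p2 ∧ p3)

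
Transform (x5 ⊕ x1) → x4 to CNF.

(¬x5 ∨ x1 ∨ x4) ∧ (¬x1 ∨ x5 ∨ x4)

(x5 ⊕ x1) → x4
= ¬(x5 ⊕ x1) ∨ x4   [eliminate →]
= ¬((x5 ∨ x1) ∧ ¬(x5 ∧ x1)) ∨ x4   [expand ⊕]
= ¬(x5 ∨ x1) ∨ ¬¬(x5 ∧ x1) ∨ x4   [De Morgan]
= (¬x5 ∧ ¬x1) ∨ ¬¬(x5 ∧ x1) ∨ x4   [De Morgan]
= (¬x5 ∧ ¬x1) ∨ (x5 ∧ x1) ∨ x4   [double negation]
= (¬x5 ∨ x5 ∨ x4) ∧ (¬x5 ∨ x1 ∨ x4) ∧ (¬x1 ∨ x5 ∨ x4) ∧ (¬x1 ∨ x1 ∨ x4)   [distribute ∨ over ∧]
= (¬x5 ∨ x1 ∨ x4) ∧ (¬x1 ∨ x5 ∨ x4)   [simplify]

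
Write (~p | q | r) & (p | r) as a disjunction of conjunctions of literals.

(q & p) | r

(~p | q | r) & (p | r)
≡ (~p & p) | (~p & r) | (q & p) | (q & r) | (r & p) | (r & r)   [distribute & over |]
≡ (q & p) | r   [simplify]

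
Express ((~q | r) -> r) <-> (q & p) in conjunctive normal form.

(~q | r | p) & (~r | q) & (~r | p)

((~q | r) -> r) <-> (q & p)
= (((~q | r) -> r) -> (q & p)) & ((q & p) -> ((~q | r) -> r))   [eliminate <->]
= (~((~q | r) -> r) | (q & p)) & ((q & p) -> ((~q | r) -> r))   [eliminate ->]
= (~(~(~q | r) | r) | (q & p)) & ((q & p) -> ((~q | r) -> r))   [eliminate ->]
= (~(~(~q | r) | r) | (q & p)) & (~(q & p) | ((~q | r) -> r))   [eliminate ->]
= (~(~(~q | r) | r) | (q & p)) & (~(q & p) | ~(~q | r) | r)   [eliminate ->]
= ((~~(~q | r) & ~r) | (q & p)) & (~(q & p) | ~(~q | r) | r)   [De Morgan]
= (((~q | r) & ~r) | (q & p)) & (~(q & p) | ~(~q | r) | r)   [double negation]
= (((~q | r) & ~r) | (q & p)) & (~q | ~p | ~(~q | r) | r)   [De Morgan]
= (((~q | r) & ~r) | (q & p)) & (~q | ~p | (~~q & ~r) | r)   [De Morgan]
= (((~q | r) & ~r) | (q & p)) & (~q | ~p | (q & ~r) | r)   [double negation]
= (~q | r | q) & (~q | r | p) & (~r | q) & (~r | p) & (~q | ~p | q | r) & (~q | ~p | ~r | r)   [distribute | over &]
= (~q | r | p) & (~r | q) & (~r | p)   [simplify]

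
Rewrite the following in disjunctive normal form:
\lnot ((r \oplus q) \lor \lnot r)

\lnot ((r \oplus q) \lor \lnot r)
≡ \lnot ((r \land \lnot q) \lor (\lnot r \land q) \lor \lnot r)   [expand \oplus]
≡ \lnot (r \land \lnot q) \land \lnot (\lnot r \land q) \land \lnot \lnot r   [De Morgan]
≡ (\lnot r \lor \lnot \lnot q) \land \lnot (\lnot r \land q) \land \lnot \lnot r   [De Morgan]
≡ (\lnot r \lor q) \land \lnot (\lnot r \land q) \land \lnot \lnot r   [double negation]
≡ (\lnot r \lor q) \land (\lnot \lnot r \lor \lnot q) \land \lnot \lnot r   [De Morgan]
≡ (\lnot r \lor q) \land (r \lor \lnot q) \land \lnot \lnot r   [double negation]
≡ (\lnot r \lor q) \land (r \lor \lnot q) \land r   [double negation]
≡ (\lnot r \land r \land r) \lor (\lnot r \land \lnot q \land r) \lor (q \land r \land r) \lor (q \land \lnot q \land r)   [distribute \land over \lor]
≡ q \land r   [simplify]

q \land r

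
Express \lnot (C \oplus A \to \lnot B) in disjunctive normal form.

C \land \lnot A \land B \lor \lnot C \land A \land B

\lnot (C \oplus A \to \lnot B)
≡ \lnot (\lnot (C \oplus A) \lor \lnot B)   [eliminate \to]
≡ \lnot (\lnot (C \land \lnot A \lor \lnot C \land A) \lor \lnot B)   [expand \oplus]
≡ \lnot \lnot (C \land \lnot A \lor \lnot C \land A) \land \lnot \lnot B   [De Morgan]
≡ (C \land \lnot A \lor \lnot C \land A) \land \lnot \lnot B   [double negation]
≡ (C \land \lnot A \lor \lnot C \land A) \land B   [double negation]
≡ C \land \lnot A \land B \lor \lnot C \land A \land B   [distribute \land over \lor]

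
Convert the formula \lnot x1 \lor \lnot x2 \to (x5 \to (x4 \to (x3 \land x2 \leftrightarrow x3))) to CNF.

x2 \lor \lnot x5 \lor \lnot x4 \lor \lnot x3

\lnot x1 \lor \lnot x2 \to (x5 \to (x4 \to (x3 \land x2 \leftrightarrow x3)))
⇔ \lnot (\lnot x1 \lor \lnot x2) \lor (x5 \to (x4 \to (x3 \land x2 \leftrightarrow x3)))   [eliminate \to]
⇔ \lnot (\lnot x1 \lor \lnot x2) \lor \lnot x5 \lor (x4 \to (x3 \land x2 \leftrightarrow x3))   [eliminate \to]
⇔ \lnot (\lnot x1 \lor \lnot x2) \lor \lnot x5 \lor \lnot x4 \lor (x3 \land x2 \leftrightarrow x3)   [eliminate \to]
⇔ \lnot (\lnot x1 \lor \lnot x2) \lor \lnot x5 \lor \lnot x4 \lor (x3 \land x2 \to x3) \land (x3 \to x3 \land x2)   [eliminate \leftrightarrow]
⇔ \lnot (\lnot x1 \lor \lnot x2) \lor \lnot x5 \lor \lnot x4 \lor (\lnot (x3 \land x2) \lor x3) \land (x3 \to x3 \land x2)   [eliminate \to]
⇔ \lnot (\lnot x1 \lor \lnot x2) \lor \lnot x5 \lor \lnot x4 \lor (\lnot (x3 \land x2) \lor x3) \land (\lnot x3 \lor x3 \land x2)   [eliminate \to]
⇔ \lnot \lnot x1 \land \lnot \lnot x2 \lor \lnot x5 \lor \lnot x4 \lor (\lnot (x3 \land x2) \lor x3) \land (\lnot x3 \lor x3 \land x2)   [De Morgan]
⇔ x1 \land \lnot \lnot x2 \lor \lnot x5 \lor \lnot x4 \lor (\lnot (x3 \land x2) \lor x3) \land (\lnot x3 \lor x3 \land x2)   [double negation]
⇔ x1 \land x2 \lor \lnot x5 \lor \lnot x4 \lor (\lnot (x3 \land x2) \lor x3) \land (\lnot x3 \lor x3 \land x2)   [double negation]
⇔ x1 \land x2 \lor \lnot x5 \lor \lnot x4 \lor (\lnot x3 \lor \lnot x2 \lor x3) \land (\lnot x3 \lor x3 \land x2)   [De Morgan]
⇔ (x1 \lor \lnot x5 \lor \lnot x4 \lor \lnot x3 \lor \lnot x2 \lor x3) \land (x1 \lor \lnot x5 \lor \lnot x4 \lor \lnot x3 \lor x3) \land (x1 \lor \lnot x5 \lor \lnot x4 \lor \lnot x3 \lor x2) \land (x2 \lor \lnot x5 \lor \lnot x4 \lor \lnot x3 \lor \lnot x2 \lor x3) \land (x2 \lor \lnot x5 \lor \lnot x4 \lor \lnot x3 \lor x3) \land (x2 \lor \lnot x5 \lor \lnot x4 \lor \lnot x3 \lor x2)   [distribute \lor over \land]
⇔ x2 \lor \lnot x5 \lor \lnot x4 \lor \lnot x3   [simplify]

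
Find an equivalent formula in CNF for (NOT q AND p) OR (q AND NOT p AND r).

(NOT q AND p) OR (q AND NOT p AND r)
≡ (NOT q OR q) AND (NOT q OR NOT p) AND (NOT q OR r) AND (p OR q) AND (p OR NOT p) AND (p OR r)   [distribute OR over AND]
≡ (NOT q OR NOT p) AND (NOT q OR r) AND (p OR q) AND (p OR r)   [simplify]

(NOT q OR NOT p) AND (NOT q OR r) AND (p OR q) AND (p OR r)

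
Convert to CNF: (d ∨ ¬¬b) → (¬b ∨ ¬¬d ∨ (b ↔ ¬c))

(d ∨ ¬¬b) → (¬b ∨ ¬¬d ∨ (b ↔ ¬c))
= ¬(d ∨ ¬¬b) ∨ ¬b ∨ ¬¬d ∨ (b ↔ ¬c)
= ¬(d ∨ ¬¬b) ∨ ¬b ∨ ¬¬d ∨ ((b → ¬c) ∧ (¬c → b))
= ¬(d ∨ ¬¬b) ∨ ¬b ∨ ¬¬d ∨ ((¬b ∨ ¬c) ∧ (¬c → b))
= ¬(d ∨ ¬¬b) ∨ ¬b ∨ ¬¬d ∨ ((¬b ∨ ¬c) ∧ (¬¬c ∨ b))
= (¬d ∧ ¬¬¬b) ∨ ¬b ∨ ¬¬d ∨ ((¬b ∨ ¬c) ∧ (¬¬c ∨ b))
= (¬d ∧ ¬b) ∨ ¬b ∨ ¬¬d ∨ ((¬b ∨ ¬c) ∧ (¬¬c ∨ b))
= (¬d ∧ ¬b) ∨ ¬b ∨ d ∨ ((¬b ∨ ¬c) ∧ (¬¬c ∨ b))
= (¬d ∧ ¬b) ∨ ¬b ∨ d ∨ ((¬b ∨ ¬c) ∧ (c ∨ b))
= (¬d ∨ ¬b ∨ d ∨ ¬b ∨ ¬c) ∧ (¬d ∨ ¬b ∨ d ∨ c ∨ b) ∧ (¬b ∨ ¬b ∨ d ∨ ¬b ∨ ¬c) ∧ (¬b ∨ ¬b ∨ d ∨ c ∨ b)
= ¬b ∨ d ∨ ¬c

¬b ∨ d ∨ ¬c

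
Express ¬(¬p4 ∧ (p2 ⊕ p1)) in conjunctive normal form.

(p4 ∨ ¬p2 ∨ p1) ∧ (p4 ∨ ¬p1 ∨ p2)

¬(¬p4 ∧ (p2 ⊕ p1))
≡ ¬(¬p4 ∧ (p2 ∨ p1) ∧ ¬(p2 ∧ p1))   [expand ⊕]
≡ ¬¬p4 ∨ ¬(p2 ∨ p1) ∨ ¬¬(p2 ∧ p1)   [De Morgan]
≡ p4 ∨ ¬(p2 ∨ p1) ∨ ¬¬(p2 ∧ p1)   [double negation]
≡ p4 ∨ (¬p2 ∧ ¬p1) ∨ ¬¬(p2 ∧ p1)   [De Morgan]
≡ p4 ∨ (¬p2 ∧ ¬p1) ∨ (p2 ∧ p1)   [double negation]
≡ (p4 ∨ ¬p2 ∨ p2) ∧ (p4 ∨ ¬p2 ∨ p1) ∧ (p4 ∨ ¬p1 ∨ p2) ∧ (p4 ∨ ¬p1 ∨ p1)   [distribute ∨ over ∧]
≡ (p4 ∨ ¬p2 ∨ p1) ∧ (p4 ∨ ¬p1 ∨ p2)   [simplify]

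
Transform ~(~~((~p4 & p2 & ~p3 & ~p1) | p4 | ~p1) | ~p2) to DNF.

~(~~((~p4 & p2 & ~p3 & ~p1) | p4 | ~p1) | ~p2)
≡ ~~~((~p4 & p2 & ~p3 & ~p1) | p4 | ~p1) & ~~p2
≡ ~((~p4 & p2 & ~p3 & ~p1) | p4 | ~p1) & ~~p2
≡ ~(~p4 & p2 & ~p3 & ~p1) & ~p4 & ~~p1 & ~~p2
≡ (~~p4 | ~p2 | ~~p3 | ~~p1) & ~p4 & ~~p1 & ~~p2
≡ (p4 | ~p2 | ~~p3 | ~~p1) & ~p4 & ~~p1 & ~~p2
≡ (p4 | ~p2 | p3 | ~~p1) & ~p4 & ~~p1 & ~~p2
≡ (p4 | ~p2 | p3 | p1) & ~p4 & ~~p1 & ~~p2
≡ (p4 | ~p2 | p3 | p1) & ~p4 & p1 & ~~p2
≡ (p4 | ~p2 | p3 | p1) & ~p4 & p1 & p2
≡ (p4 & ~p4 & p1 & p2) | (~p2 & ~p4 & p1 & p2) | (p3 & ~p4 & p1 & p2) | (p1 & ~p4 & p1 & p2)
≡ p1 & ~p4 & p2

p1 & ~p4 & p2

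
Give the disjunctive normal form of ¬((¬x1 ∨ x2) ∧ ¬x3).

(x1 ∧ ¬x2) ∨ x3

¬((¬x1 ∨ x2) ∧ ¬x3)
≡ ¬(¬x1 ∨ x2) ∨ ¬¬x3   [De Morgan]
≡ (¬¬x1 ∧ ¬x2) ∨ ¬¬x3   [De Morgan]
≡ (x1 ∧ ¬x2) ∨ ¬¬x3   [double negation]
≡ (x1 ∧ ¬x2) ∨ x3   [double negation]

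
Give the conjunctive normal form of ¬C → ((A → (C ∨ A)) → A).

C ∨ A

¬C → ((A → (C ∨ A)) → A)
≡ ¬¬C ∨ ((A → (C ∨ A)) → A)   (eliminate →)
≡ ¬¬C ∨ ¬(A → (C ∨ A)) ∨ A   (eliminate →)
≡ ¬¬C ∨ ¬(¬A ∨ C ∨ A) ∨ A   (eliminate →)
≡ C ∨ ¬(¬A ∨ C ∨ A) ∨ A   (double negation)
≡ C ∨ (¬¬A ∧ ¬C ∧ ¬A) ∨ A   (De Morgan)
≡ C ∨ (A ∧ ¬C ∧ ¬A) ∨ A   (double negation)
≡ (C ∨ A ∨ A) ∧ (C ∨ ¬C ∨ A) ∧ (C ∨ ¬A ∨ A)   (distribute ∨ over ∧)
≡ C ∨ A   (simplify)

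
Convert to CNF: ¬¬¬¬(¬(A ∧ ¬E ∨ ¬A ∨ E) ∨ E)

(¬A ∨ E) ∧ (A ∨ E)

¬¬¬¬(¬(A ∧ ¬E ∨ ¬A ∨ E) ∨ E)
≡ ¬¬(¬(A ∧ ¬E ∨ ¬A ∨ E) ∨ E)   (double negation)
≡ ¬(A ∧ ¬E ∨ ¬A ∨ E) ∨ E   (double negation)
≡ ¬(A ∧ ¬E) ∧ ¬¬A ∧ ¬E ∨ E   (De Morgan)
≡ (¬A ∨ ¬¬E) ∧ ¬¬A ∧ ¬E ∨ E   (De Morgan)
≡ (¬A ∨ E) ∧ ¬¬A ∧ ¬E ∨ E   (double negation)
≡ (¬A ∨ E) ∧ A ∧ ¬E ∨ E   (double negation)
≡ (¬A ∨ E ∨ E) ∧ (A ∨ E) ∧ (¬E ∨ E)   (distribute ∨ over ∧)
≡ (¬A ∨ E) ∧ (A ∨ E)   (simplify)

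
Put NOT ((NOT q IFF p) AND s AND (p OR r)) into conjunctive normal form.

(NOT q OR p OR NOT s OR NOT r) AND (NOT p OR q OR NOT s)

NOT ((NOT q IFF p) AND s AND (p OR r))
≡ NOT ((NOT q IMPLIES p) AND (p IMPLIES NOT q) AND s AND (p OR r))   — eliminate IFF
≡ NOT ((NOT NOT q OR p) AND (p IMPLIES NOT q) AND s AND (p OR r))   — eliminate IMPLIES
≡ NOT ((NOT NOT q OR p) AND (NOT p OR NOT q) AND s AND (p OR r))   — eliminate IMPLIES
≡ NOT (NOT NOT q OR p) OR NOT (NOT p OR NOT q) OR NOT s OR NOT (p OR r)   — De Morgan
≡ (NOT NOT NOT q AND NOT p) OR NOT (NOT p OR NOT q) OR NOT s OR NOT (p OR r)   — De Morgan
≡ (NOT q AND NOT p) OR NOT (NOT p OR NOT q) OR NOT s OR NOT (p OR r)   — double negation
≡ (NOT q AND NOT p) OR (NOT NOT p AND NOT NOT q) OR NOT s OR NOT (p OR r)   — De Morgan
≡ (NOT q AND NOT p) OR (p AND NOT NOT q) OR NOT s OR NOT (p OR r)   — double negation
≡ (NOT q AND NOT p) OR (p AND q) OR NOT s OR NOT (p OR r)   — double negation
≡ (NOT q AND NOT p) OR (p AND q) OR NOT s OR (NOT p AND NOT r)   — De Morgan
≡ (NOT q OR p OR NOT s OR NOT p) AND (NOT q OR p OR NOT s OR NOT r) AND (NOT q OR q OR NOT s OR NOT p) AND (NOT q OR q OR NOT s OR NOT r) AND (NOT p OR p OR NOT s OR NOT p) AND (NOT p OR p OR NOT s OR NOT r) AND (NOT p OR q OR NOT s OR NOT p) AND (NOT p OR q OR NOT s OR NOT r)   — distribute OR over AND
≡ (NOT q OR p OR NOT s OR NOT r) AND (NOT p OR q OR NOT s)   — simplify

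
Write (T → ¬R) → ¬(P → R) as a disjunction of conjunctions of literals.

(T → ¬R) → ¬(P → R)
⇔ ¬(T → ¬R) ∨ ¬(P → R)   [eliminate →]
⇔ ¬(¬T ∨ ¬R) ∨ ¬(P → R)   [eliminate →]
⇔ ¬(¬T ∨ ¬R) ∨ ¬(¬P ∨ R)   [eliminate →]
⇔ (¬¬T ∧ ¬¬R) ∨ ¬(¬P ∨ R)   [De Morgan]
⇔ (T ∧ ¬¬R) ∨ ¬(¬P ∨ R)   [double negation]
⇔ (T ∧ R) ∨ ¬(¬P ∨ R)   [double negation]
⇔ (T ∧ R) ∨ (¬¬P ∧ ¬R)   [De Morgan]
⇔ (T ∧ R) ∨ (P ∧ ¬R)   [double negation]

(T ∧ R) ∨ (P ∧ ¬R)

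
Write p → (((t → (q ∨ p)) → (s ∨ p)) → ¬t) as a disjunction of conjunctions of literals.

p → (((t → (q ∨ p)) → (s ∨ p)) → ¬t)
≡ ¬p ∨ (((t → (q ∨ p)) → (s ∨ p)) → ¬t)   [eliminate →]
≡ ¬p ∨ ¬((t → (q ∨ p)) → (s ∨ p)) ∨ ¬t   [eliminate →]
≡ ¬p ∨ ¬(¬(t → (q ∨ p)) ∨ s ∨ p) ∨ ¬t   [eliminate →]
≡ ¬p ∨ ¬(¬(¬t ∨ q ∨ p) ∨ s ∨ p) ∨ ¬t   [eliminate →]
≡ ¬p ∨ (¬¬(¬t ∨ q ∨ p) ∧ ¬s ∧ ¬p) ∨ ¬t   [De Morgan]
≡ ¬p ∨ ((¬t ∨ q ∨ p) ∧ ¬s ∧ ¬p) ∨ ¬t   [double negation]
≡ ¬p ∨ (¬t ∧ ¬s ∧ ¬p) ∨ (q ∧ ¬s ∧ ¬p) ∨ (p ∧ ¬s ∧ ¬p) ∨ ¬t   [distribute ∧ over ∨]
≡ ¬p ∨ ¬t   [simplify]

¬p ∨ ¬t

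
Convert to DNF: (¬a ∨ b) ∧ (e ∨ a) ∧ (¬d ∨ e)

(¬a ∧ e) ∨ (b ∧ e) ∨ (b ∧ a ∧ ¬d)

(¬a ∨ b) ∧ (e ∨ a) ∧ (¬d ∨ e)
≡ (¬a ∧ e ∧ ¬d) ∨ (¬a ∧ e ∧ e) ∨ (¬a ∧ a ∧ ¬d) ∨ (¬a ∧ a ∧ e) ∨ (b ∧ e ∧ ¬d) ∨ (b ∧ e ∧ e) ∨ (b ∧ a ∧ ¬d) ∨ (b ∧ a ∧ e)   (distribute ∧ over ∨)
≡ (¬a ∧ e) ∨ (b ∧ e) ∨ (b ∧ a ∧ ¬d)   (simplify)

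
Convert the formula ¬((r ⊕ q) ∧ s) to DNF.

¬((r ⊕ q) ∧ s)
≡ ¬(((r ∧ ¬q) ∨ (¬r ∧ q)) ∧ s)   (expand ⊕)
≡ ¬((r ∧ ¬q) ∨ (¬r ∧ q)) ∨ ¬s   (De Morgan)
≡ (¬(r ∧ ¬q) ∧ ¬(¬r ∧ q)) ∨ ¬s   (De Morgan)
≡ ((¬r ∨ ¬¬q) ∧ ¬(¬r ∧ q)) ∨ ¬s   (De Morgan)
≡ ((¬r ∨ q) ∧ ¬(¬r ∧ q)) ∨ ¬s   (double negation)
≡ ((¬r ∨ q) ∧ (¬¬r ∨ ¬q)) ∨ ¬s   (De Morgan)
≡ ((¬r ∨ q) ∧ (r ∨ ¬q)) ∨ ¬s   (double negation)
≡ (¬r ∧ r) ∨ (¬r ∧ ¬q) ∨ (q ∧ r) ∨ (q ∧ ¬q) ∨ ¬s   (distribute ∧ over ∨)
≡ (¬r ∧ ¬q) ∨ (q ∧ r) ∨ ¬s   (simplify)

(¬r ∧ ¬q) ∨ (q ∧ r) ∨ ¬s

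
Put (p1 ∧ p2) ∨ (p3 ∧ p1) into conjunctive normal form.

p1 ∧ (p2 ∨ p3)

(p1 ∧ p2) ∨ (p3 ∧ p1)
= (p1 ∨ p3) ∧ (p1 ∨ p1) ∧ (p2 ∨ p3) ∧ (p2 ∨ p1)   [distribute ∨ over ∧]
= p1 ∧ (p2 ∨ p3)   [simplify]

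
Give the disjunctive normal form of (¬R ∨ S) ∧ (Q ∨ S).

(¬R ∨ S) ∧ (Q ∨ S)
≡ ¬R ∧ Q ∨ ¬R ∧ S ∨ S ∧ Q ∨ S ∧ S   (distribute ∧ over ∨)
≡ ¬R ∧ Q ∨ S   (simplify)

¬R ∧ Q ∨ S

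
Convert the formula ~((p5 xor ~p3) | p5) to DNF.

~((p5 xor ~p3) | p5)
≡ ~((p5 & ~~p3) | (~p5 & ~p3) | p5)   — expand xor
≡ ~(p5 & ~~p3) & ~(~p5 & ~p3) & ~p5   — De Morgan
≡ (~p5 | ~~~p3) & ~(~p5 & ~p3) & ~p5   — De Morgan
≡ (~p5 | ~p3) & ~(~p5 & ~p3) & ~p5   — double negation
≡ (~p5 | ~p3) & (~~p5 | ~~p3) & ~p5   — De Morgan
≡ (~p5 | ~p3) & (p5 | ~~p3) & ~p5   — double negation
≡ (~p5 | ~p3) & (p5 | p3) & ~p5   — double negation
≡ (~p5 & p5 & ~p5) | (~p5 & p3 & ~p5) | (~p3 & p5 & ~p5) | (~p3 & p3 & ~p5)   — distribute & over |
≡ ~p5 & p3   — simplify

~p5 & p3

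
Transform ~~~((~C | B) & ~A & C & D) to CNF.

~B | A | ~C | ~D

~~~((~C | B) & ~A & C & D)
≡ ~((~C | B) & ~A & C & D)
≡ ~(~C | B) | ~~A | ~C | ~D
≡ (~~C & ~B) | ~~A | ~C | ~D
≡ (C & ~B) | ~~A | ~C | ~D
≡ (C & ~B) | A | ~C | ~D
≡ (C | A | ~C | ~D) & (~B | A | ~C | ~D)
≡ ~B | A | ~C | ~D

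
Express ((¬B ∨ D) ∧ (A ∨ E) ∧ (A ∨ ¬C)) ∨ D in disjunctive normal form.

((¬B ∨ D) ∧ (A ∨ E) ∧ (A ∨ ¬C)) ∨ D
= (¬B ∧ A ∧ A) ∨ (¬B ∧ A ∧ ¬C) ∨ (¬B ∧ E ∧ A) ∨ (¬B ∧ E ∧ ¬C) ∨ (D ∧ A ∧ A) ∨ (D ∧ A ∧ ¬C) ∨ (D ∧ E ∧ A) ∨ (D ∧ E ∧ ¬C) ∨ D
= (¬B ∧ A) ∨ (¬B ∧ E ∧ ¬C) ∨ D

(¬B ∧ A) ∨ (¬B ∧ E ∧ ¬C) ∨ D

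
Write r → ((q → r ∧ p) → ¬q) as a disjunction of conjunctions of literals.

¬r ∨ q ∧ ¬p ∨ ¬q

r → ((q → r ∧ p) → ¬q)
≡ ¬r ∨ ((q → r ∧ p) → ¬q)   [eliminate →]
≡ ¬r ∨ ¬(q → r ∧ p) ∨ ¬q   [eliminate →]
≡ ¬r ∨ ¬(¬q ∨ r ∧ p) ∨ ¬q   [eliminate →]
≡ ¬r ∨ ¬¬q ∧ ¬(r ∧ p) ∨ ¬q   [De Morgan]
≡ ¬r ∨ q ∧ ¬(r ∧ p) ∨ ¬q   [double negation]
≡ ¬r ∨ q ∧ (¬r ∨ ¬p) ∨ ¬q   [De Morgan]
≡ ¬r ∨ q ∧ ¬r ∨ q ∧ ¬p ∨ ¬q   [distribute ∧ over ∨]
≡ ¬r ∨ q ∧ ¬p ∨ ¬q   [simplify]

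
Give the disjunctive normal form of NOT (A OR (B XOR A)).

NOT A AND NOT B

NOT (A OR (B XOR A))
≡ NOT (A OR (B AND NOT A) OR (NOT B AND A))   (expand XOR)
≡ NOT A AND NOT (B AND NOT A) AND NOT (NOT B AND A)   (De Morgan)
≡ NOT A AND (NOT B OR NOT NOT A) AND NOT (NOT B AND A)   (De Morgan)
≡ NOT A AND (NOT B OR A) AND NOT (NOT B AND A)   (double negation)
≡ NOT A AND (NOT B OR A) AND (NOT NOT B OR NOT A)   (De Morgan)
≡ NOT A AND (NOT B OR A) AND (B OR NOT A)   (double negation)
≡ (NOT A AND NOT B AND B) OR (NOT A AND NOT B AND NOT A) OR (NOT A AND A AND B) OR (NOT A AND A AND NOT A)   (distribute AND over OR)
≡ NOT A AND NOT B   (simplify)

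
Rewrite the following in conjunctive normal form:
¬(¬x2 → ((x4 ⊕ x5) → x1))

¬x2 ∧ (x4 ∨ x5) ∧ (¬x4 ∨ ¬x5) ∧ ¬x1

¬(¬x2 → ((x4 ⊕ x5) → x1))
⇔ ¬(¬¬x2 ∨ ((x4 ⊕ x5) → x1))   [eliminate →]
⇔ ¬(¬¬x2 ∨ ¬(x4 ⊕ x5) ∨ x1)   [eliminate →]
⇔ ¬(¬¬x2 ∨ ¬((x4 ∨ x5) ∧ ¬(x4 ∧ x5)) ∨ x1)   [expand ⊕]
⇔ ¬¬¬x2 ∧ ¬¬((x4 ∨ x5) ∧ ¬(x4 ∧ x5)) ∧ ¬x1   [De Morgan]
⇔ ¬x2 ∧ ¬¬((x4 ∨ x5) ∧ ¬(x4 ∧ x5)) ∧ ¬x1   [double negation]
⇔ ¬x2 ∧ (x4 ∨ x5) ∧ ¬(x4 ∧ x5) ∧ ¬x1   [double negation]
⇔ ¬x2 ∧ (x4 ∨ x5) ∧ (¬x4 ∨ ¬x5) ∧ ¬x1   [De Morgan]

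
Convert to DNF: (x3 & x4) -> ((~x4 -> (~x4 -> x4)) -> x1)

~x3 | ~x4 | x1

(x3 & x4) -> ((~x4 -> (~x4 -> x4)) -> x1)
= ~(x3 & x4) | ((~x4 -> (~x4 -> x4)) -> x1)   [eliminate ->]
= ~(x3 & x4) | ~(~x4 -> (~x4 -> x4)) | x1   [eliminate ->]
= ~(x3 & x4) | ~(~~x4 | (~x4 -> x4)) | x1   [eliminate ->]
= ~(x3 & x4) | ~(~~x4 | ~~x4 | x4) | x1   [eliminate ->]
= ~x3 | ~x4 | ~(~~x4 | ~~x4 | x4) | x1   [De Morgan]
= ~x3 | ~x4 | (~~~x4 & ~~~x4 & ~x4) | x1   [De Morgan]
= ~x3 | ~x4 | (~x4 & ~~~x4 & ~x4) | x1   [double negation]
= ~x3 | ~x4 | (~x4 & ~x4 & ~x4) | x1   [double negation]
= ~x3 | ~x4 | x1   [simplify]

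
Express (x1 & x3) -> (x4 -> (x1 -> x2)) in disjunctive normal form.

(x1 & x3) -> (x4 -> (x1 -> x2))
≡ ~(x1 & x3) | (x4 -> (x1 -> x2))   (eliminate ->)
≡ ~(x1 & x3) | ~x4 | (x1 -> x2)   (eliminate ->)
≡ ~(x1 & x3) | ~x4 | ~x1 | x2   (eliminate ->)
≡ ~x1 | ~x3 | ~x4 | ~x1 | x2   (De Morgan)
≡ ~x1 | ~x3 | ~x4 | x2   (simplify)

~x1 | ~x3 | ~x4 | x2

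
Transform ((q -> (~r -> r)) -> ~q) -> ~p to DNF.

(r & q) | ~p

((q -> (~r -> r)) -> ~q) -> ~p
⇔ ~((q -> (~r -> r)) -> ~q) | ~p   — eliminate ->
⇔ ~(~(q -> (~r -> r)) | ~q) | ~p   — eliminate ->
⇔ ~(~(~q | (~r -> r)) | ~q) | ~p   — eliminate ->
⇔ ~(~(~q | ~~r | r) | ~q) | ~p   — eliminate ->
⇔ (~~(~q | ~~r | r) & ~~q) | ~p   — De Morgan
⇔ ((~q | ~~r | r) & ~~q) | ~p   — double negation
⇔ ((~q | r | r) & ~~q) | ~p   — double negation
⇔ ((~q | r | r) & q) | ~p   — double negation
⇔ (~q & q) | (r & q) | (r & q) | ~p   — distribute & over |
⇔ (r & q) | ~p   — simplify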